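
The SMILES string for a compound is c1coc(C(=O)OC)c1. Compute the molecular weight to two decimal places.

126.11 g/mol

Atom tally by fragment:
  furan ring core → C:4 H:4 O:1
  (− 1 ring H displaced by substituents)
  + COOCH3 → C:2 H:3 O:2
Element totals:
  C: 6
  H: 6
  O: 3
Molecular formula: C6H6O3.
  M = 6(12.011) + 6(1.008) + 3(15.999)
    = 72.066 + 6.048 + 47.997 = 126.111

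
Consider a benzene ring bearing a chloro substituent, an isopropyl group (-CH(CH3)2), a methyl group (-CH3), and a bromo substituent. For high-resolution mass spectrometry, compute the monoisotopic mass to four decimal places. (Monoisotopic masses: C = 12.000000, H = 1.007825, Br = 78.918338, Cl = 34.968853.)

245.9811

Atom tally by fragment:
  benzene ring core → C:6 H:6
  (− 4 ring H displaced by substituents)
  + Cl → Cl:1
  + CH(CH3)2 → C:3 H:7
  + CH3 → C:1 H:3
  + Br → Br:1
Element totals:
  C: 10
  H: 12
  Br: 1
  Cl: 1
Molecular formula: C10H12BrCl.
  M = 10(12.0) + 12(1.007825) + 78.918338 + 34.968853
    = 120.000000 + 12.093900 + 78.918338 + 34.968853 = 245.981091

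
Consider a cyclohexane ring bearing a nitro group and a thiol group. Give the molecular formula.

C6H11NO2S

Atom tally by fragment:
  cyclohexane ring core → C:6 H:12
  (− 2 ring H displaced by substituents)
  + NO2 → N:1 O:2
  + SH → S:1 H:1
Element totals:
  C: 6
  H: 11
  N: 1
  O: 2
  S: 1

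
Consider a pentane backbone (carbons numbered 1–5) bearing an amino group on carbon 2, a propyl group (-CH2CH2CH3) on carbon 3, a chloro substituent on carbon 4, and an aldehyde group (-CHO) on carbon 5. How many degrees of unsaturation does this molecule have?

1

Atom tally by fragment:
  CH3 → C:1 H:3
  CH(NH2) → C:1 H:3 N:1
  CH(CH2CH2CH3) → C:4 H:8
  CH(Cl) → C:1 H:1 Cl:1
  CH2CHO → C:2 H:3 O:1
Element totals:
  C: 9
  H: 18
  Cl: 1
  N: 1
  O: 1
Molecular formula: C9H18ClNO.
DoU = (2C + 2 + N − H − X) / 2 = (2·9 + 2 + 1 − 18 − 1) / 2 = 1.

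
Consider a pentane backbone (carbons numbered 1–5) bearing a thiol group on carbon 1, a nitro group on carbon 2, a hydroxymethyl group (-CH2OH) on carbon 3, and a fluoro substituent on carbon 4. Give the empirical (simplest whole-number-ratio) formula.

Atom tally by fragment:
  HSCH2 → C:1 H:3 S:1
  CH(NO2) → C:1 H:1 N:1 O:2
  CH(CH2OH) → C:2 H:4 O:1
  CH(F) → C:1 H:1 F:1
  CH3 → C:1 H:3
Element totals:
  C: 6
  H: 12
  F: 1
  N: 1
  O: 3
  S: 1
Molecular formula: C6H12FNO3S.
gcd of subscripts (6, 1, 12, 1, 3, 1) = 1, so the empirical formula equals the molecular formula.

C6H12FNO3S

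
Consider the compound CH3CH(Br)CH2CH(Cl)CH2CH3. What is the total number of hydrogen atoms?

Atom tally by fragment:
  CH3 → C:1 H:3
  CH(Br) → C:1 H:1 Br:1
  CH2 → C:1 H:2
  CH(Cl) → C:1 H:1 Cl:1
  CH2 → C:1 H:2
  CH3 → C:1 H:3
Element totals:
  C: 6
  H: 12
  Br: 1
  Cl: 1

12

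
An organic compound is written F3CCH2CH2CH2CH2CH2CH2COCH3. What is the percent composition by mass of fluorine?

29.05%

Atom tally by fragment:
  F3CCH2 → C:2 H:2 F:3
  CH2 → C:1 H:2
  CH2 → C:1 H:2
  CH2 → C:1 H:2
  CH2 → C:1 H:2
  CH2COCH3 → C:3 H:5 O:1
Element totals:
  C: 9
  H: 15
  F: 3
  O: 1
Molecular formula: C9H15F3O.
Molar mass = 196.212 g/mol.
Mass from F: 3 × 18.998 = 56.994 g/mol.
%F = 56.994 / 196.212 × 100 = 29.05%.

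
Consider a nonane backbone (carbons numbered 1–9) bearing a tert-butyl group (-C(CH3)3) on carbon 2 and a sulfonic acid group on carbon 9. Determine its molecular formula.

C13H28O3S

Atom tally by fragment:
  CH3 → C:1 H:3
  CH(C(CH3)3) → C:5 H:10
  CH2 → C:1 H:2
  CH2 → C:1 H:2
  CH2 → C:1 H:2
  CH2 → C:1 H:2
  CH2 → C:1 H:2
  CH2 → C:1 H:2
  CH2SO3H → C:1 H:3 S:1 O:3
Element totals:
  C: 13
  H: 28
  O: 3
  S: 1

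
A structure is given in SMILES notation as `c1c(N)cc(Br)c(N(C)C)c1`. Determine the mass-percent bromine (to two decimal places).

Atom tally by fragment:
  benzene ring core → C:6 H:6
  (− 3 ring H displaced by substituents)
  + NH2 → N:1 H:2
  + Br → Br:1
  + N(CH3)2 → N:1 C:2 H:6
Element totals:
  C: 8
  H: 11
  Br: 1
  N: 2
Molecular formula: C8H11BrN2.
Molar mass = 215.094 g/mol.
Mass from Br: 1 × 79.904 = 79.904 g/mol.
%Br = 79.904 / 215.094 × 100 = 37.15%.

37.15%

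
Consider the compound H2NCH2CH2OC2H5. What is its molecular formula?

C4H11NO

Atom tally by fragment:
  H2NCH2 → C:1 H:4 N:1
  CH2OC2H5 → C:3 H:7 O:1
Element totals:
  C: 4
  H: 11
  N: 1
  O: 1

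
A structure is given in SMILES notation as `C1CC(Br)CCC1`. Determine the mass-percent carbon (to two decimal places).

Atom tally by fragment:
  cyclohexane ring core → C:6 H:12
  (− 1 ring H displaced by substituents)
  + Br → Br:1
Element totals:
  C: 6
  H: 11
  Br: 1
Molecular formula: C6H11Br.
Molar mass = 163.058 g/mol.
Mass from C: 6 × 12.011 = 72.066 g/mol.
%C = 72.066 / 163.058 × 100 = 44.20%.

44.20%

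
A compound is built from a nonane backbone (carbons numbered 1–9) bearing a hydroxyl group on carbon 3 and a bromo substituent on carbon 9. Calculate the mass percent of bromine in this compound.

Atom tally by fragment:
  CH3 → C:1 H:3
  CH2 → C:1 H:2
  CH(OH) → C:1 H:2 O:1
  CH2 → C:1 H:2
  CH2 → C:1 H:2
  CH2 → C:1 H:2
  CH2 → C:1 H:2
  CH2 → C:1 H:2
  CH2Br → C:1 H:2 Br:1
Element totals:
  C: 9
  H: 19
  Br: 1
  O: 1
Molecular formula: C9H19BrO.
Molar mass = 223.154 g/mol.
Mass from Br: 1 × 79.904 = 79.904 g/mol.
%Br = 79.904 / 223.154 × 100 = 35.81%.

35.81%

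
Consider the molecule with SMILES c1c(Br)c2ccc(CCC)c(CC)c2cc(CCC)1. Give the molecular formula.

Atom tally by fragment:
  naphthalene ring system core → C:10 H:8
  (− 4 ring H displaced by substituents)
  + Br → Br:1
  + CH2CH2CH3 → C:3 H:7
  + C2H5 → C:2 H:5
  + CH2CH2CH3 → C:3 H:7
Element totals:
  C: 18
  H: 23
  Br: 1

C18H23Br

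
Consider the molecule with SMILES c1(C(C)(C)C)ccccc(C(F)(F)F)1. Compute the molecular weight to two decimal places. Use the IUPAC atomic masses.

Atom tally by fragment:
  benzene ring core → C:6 H:6
  (− 2 ring H displaced by substituents)
  + C(CH3)3 → C:4 H:9
  + CF3 → C:1 F:3
Element totals:
  C: 11
  H: 13
  F: 3
Molecular formula: C11H13F3.
  M = 11(12.011) + 13(1.008) + 3(18.998)
    = 132.121 + 13.104 + 56.994 = 202.219

202.22 g/mol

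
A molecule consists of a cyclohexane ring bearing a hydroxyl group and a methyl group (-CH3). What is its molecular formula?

C7H14O

Atom tally by fragment:
  cyclohexane ring core → C:6 H:12
  (− 2 ring H displaced by substituents)
  + OH → O:1 H:1
  + CH3 → C:1 H:3
Element totals:
  C: 7
  H: 14
  O: 1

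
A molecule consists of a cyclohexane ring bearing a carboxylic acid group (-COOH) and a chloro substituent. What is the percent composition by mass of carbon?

51.70%

Atom tally by fragment:
  cyclohexane ring core → C:6 H:12
  (− 2 ring H displaced by substituents)
  + COOH → C:1 H:1 O:2
  + Cl → Cl:1
Element totals:
  C: 7
  H: 11
  Cl: 1
  O: 2
Molecular formula: C7H11ClO2.
Molar mass = 162.613 g/mol.
Mass from C: 7 × 12.011 = 84.077 g/mol.
%C = 84.077 / 162.613 × 100 = 51.70%.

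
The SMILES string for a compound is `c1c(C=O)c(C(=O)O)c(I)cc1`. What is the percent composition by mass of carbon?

Atom tally by fragment:
  benzene ring core → C:6 H:6
  (− 3 ring H displaced by substituents)
  + CHO → C:1 H:1 O:1
  + COOH → C:1 H:1 O:2
  + I → I:1
Element totals:
  C: 8
  H: 5
  I: 1
  O: 3
Molecular formula: C8H5IO3.
Molar mass = 276.029 g/mol.
Mass from C: 8 × 12.011 = 96.088 g/mol.
%C = 96.088 / 276.029 × 100 = 34.81%.

34.81%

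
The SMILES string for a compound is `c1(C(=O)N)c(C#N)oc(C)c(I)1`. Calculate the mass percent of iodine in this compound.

Atom tally by fragment:
  furan ring core → C:4 H:4 O:1
  (− 4 ring H displaced by substituents)
  + CONH2 → C:1 H:2 O:1 N:1
  + CN → C:1 N:1
  + CH3 → C:1 H:3
  + I → I:1
Element totals:
  C: 7
  H: 5
  I: 1
  N: 2
  O: 2
Molecular formula: C7H5IN2O2.
Molar mass = 276.033 g/mol.
Mass from I: 1 × 126.904 = 126.904 g/mol.
%I = 126.904 / 276.033 × 100 = 45.97%.

45.97%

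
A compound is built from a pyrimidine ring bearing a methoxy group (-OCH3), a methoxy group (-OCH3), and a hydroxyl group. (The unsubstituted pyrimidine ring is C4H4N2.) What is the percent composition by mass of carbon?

Atom tally by fragment:
  pyrimidine ring core → C:4 H:4 N:2
  (− 3 ring H displaced by substituents)
  + OCH3 → C:1 H:3 O:1
  + OCH3 → C:1 H:3 O:1
  + OH → O:1 H:1
Element totals:
  C: 6
  H: 8
  N: 2
  O: 3
Molecular formula: C6H8N2O3.
Molar mass = 156.141 g/mol.
Mass from C: 6 × 12.011 = 72.066 g/mol.
%C = 72.066 / 156.141 × 100 = 46.15%.

46.15%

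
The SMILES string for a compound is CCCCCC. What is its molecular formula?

Atom tally by fragment:
  CH3 → C:1 H:3
  CH2 → C:1 H:2
  CH2 → C:1 H:2
  CH2 → C:1 H:2
  CH2 → C:1 H:2
  CH3 → C:1 H:3
Element totals:
  C: 6
  H: 14

C6H14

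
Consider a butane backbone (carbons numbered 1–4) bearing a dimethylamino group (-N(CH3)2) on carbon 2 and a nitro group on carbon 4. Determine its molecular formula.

C6H14N2O2

Atom tally by fragment:
  CH3 → C:1 H:3
  CH(N(CH3)2) → C:3 H:7 N:1
  CH2 → C:1 H:2
  CH2NO2 → C:1 H:2 N:1 O:2
Element totals:
  C: 6
  H: 14
  N: 2
  O: 2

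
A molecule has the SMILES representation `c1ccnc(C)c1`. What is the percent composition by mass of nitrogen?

15.04%

Atom tally by fragment:
  pyridine ring core → C:5 H:5 N:1
  (− 1 ring H displaced by substituents)
  + CH3 → C:1 H:3
Element totals:
  C: 6
  H: 7
  N: 1
Molecular formula: C6H7N.
Molar mass = 93.129 g/mol.
Mass from N: 1 × 14.007 = 14.007 g/mol.
%N = 14.007 / 93.129 × 100 = 15.04%.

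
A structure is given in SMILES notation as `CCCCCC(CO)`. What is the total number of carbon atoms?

Atom tally by fragment:
  CH3 → C:1 H:3
  CH2 → C:1 H:2
  CH2 → C:1 H:2
  CH2 → C:1 H:2
  CH2 → C:1 H:2
  CH2CH2OH → C:2 H:5 O:1
Element totals:
  C: 7
  H: 16
  O: 1

7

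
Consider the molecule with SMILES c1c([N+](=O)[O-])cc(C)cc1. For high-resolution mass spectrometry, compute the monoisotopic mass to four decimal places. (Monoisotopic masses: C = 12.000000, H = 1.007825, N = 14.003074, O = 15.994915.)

Atom tally by fragment:
  benzene ring core → C:6 H:6
  (− 2 ring H displaced by substituents)
  + NO2 → N:1 O:2
  + CH3 → C:1 H:3
Element totals:
  C: 7
  H: 7
  N: 1
  O: 2
Molecular formula: C7H7NO2.
  M = 7(12.0) + 7(1.007825) + 14.003074 + 2(15.994915)
    = 84.000000 + 7.054775 + 14.003074 + 31.989830 = 137.047679

137.0477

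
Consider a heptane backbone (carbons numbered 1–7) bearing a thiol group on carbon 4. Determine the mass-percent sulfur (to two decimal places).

24.24%

Atom tally by fragment:
  CH3 → C:1 H:3
  CH2 → C:1 H:2
  CH2 → C:1 H:2
  CH(SH) → C:1 H:2 S:1
  CH2 → C:1 H:2
  CH2 → C:1 H:2
  CH3 → C:1 H:3
Element totals:
  C: 7
  H: 16
  S: 1
Molecular formula: C7H16S.
Molar mass = 132.265 g/mol.
Mass from S: 1 × 32.06 = 32.060 g/mol.
%S = 32.060 / 132.265 × 100 = 24.24%.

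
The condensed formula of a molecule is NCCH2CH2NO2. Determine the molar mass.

Atom tally by fragment:
  NCCH2 → C:2 H:2 N:1
  CH2NO2 → C:1 H:2 N:1 O:2
Element totals:
  C: 3
  H: 4
  N: 2
  O: 2
Molecular formula: C3H4N2O2.
  M = 3(12.011) + 4(1.008) + 2(14.007) + 2(15.999)
    = 36.033 + 4.032 + 28.014 + 31.998 = 100.077

100.08 g/mol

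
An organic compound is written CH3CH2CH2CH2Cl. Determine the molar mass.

Atom tally by fragment:
  CH3 → C:1 H:3
  CH2 → C:1 H:2
  CH2 → C:1 H:2
  CH2Cl → C:1 H:2 Cl:1
Element totals:
  C: 4
  H: 9
  Cl: 1
Molecular formula: C4H9Cl.
  M = 4(12.011) + 9(1.008) + 35.45
    = 48.044 + 9.072 + 35.450 = 92.566

92.57 g/mol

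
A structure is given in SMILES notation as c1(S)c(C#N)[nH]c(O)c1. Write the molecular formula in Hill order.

C5H4N2OS

Atom tally by fragment:
  pyrrole ring core → C:4 H:5 N:1
  (− 3 ring H displaced by substituents)
  + SH → S:1 H:1
  + CN → C:1 N:1
  + OH → O:1 H:1
Element totals:
  C: 5
  H: 4
  N: 2
  O: 1
  S: 1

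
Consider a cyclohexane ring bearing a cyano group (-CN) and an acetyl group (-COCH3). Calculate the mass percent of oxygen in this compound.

10.58%

Atom tally by fragment:
  cyclohexane ring core → C:6 H:12
  (− 2 ring H displaced by substituents)
  + CN → C:1 N:1
  + COCH3 → C:2 H:3 O:1
Element totals:
  C: 9
  H: 13
  N: 1
  O: 1
Molecular formula: C9H13NO.
Molar mass = 151.209 g/mol.
Mass from O: 1 × 15.999 = 15.999 g/mol.
%O = 15.999 / 151.209 × 100 = 10.58%.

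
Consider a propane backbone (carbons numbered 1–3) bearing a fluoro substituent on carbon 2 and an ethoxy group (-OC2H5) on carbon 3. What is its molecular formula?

C5H11FO

Atom tally by fragment:
  CH3 → C:1 H:3
  CH(F) → C:1 H:1 F:1
  CH2OC2H5 → C:3 H:7 O:1
Element totals:
  C: 5
  H: 11
  F: 1
  O: 1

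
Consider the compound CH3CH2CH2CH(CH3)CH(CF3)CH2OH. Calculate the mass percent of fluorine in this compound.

30.94%

Element totals:
  C: 8
  H: 15
  F: 3
  O: 1
Molecular formula: C8H15F3O.
Molar mass = 184.201 g/mol.
Mass from F: 3 × 18.998 = 56.994 g/mol.
%F = 56.994 / 184.201 × 100 = 30.94%.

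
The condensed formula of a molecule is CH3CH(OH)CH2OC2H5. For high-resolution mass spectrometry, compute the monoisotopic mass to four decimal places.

Atom tally by fragment:
  CH3 → C:1 H:3
  CH(OH) → C:1 H:2 O:1
  CH2OC2H5 → C:3 H:7 O:1
Element totals:
  C: 5
  H: 12
  O: 2
Molecular formula: C5H12O2.
  M = 5(12.0) + 12(1.007825) + 2(15.994915)
    = 60.000000 + 12.093900 + 31.989830 = 104.083730

104.0837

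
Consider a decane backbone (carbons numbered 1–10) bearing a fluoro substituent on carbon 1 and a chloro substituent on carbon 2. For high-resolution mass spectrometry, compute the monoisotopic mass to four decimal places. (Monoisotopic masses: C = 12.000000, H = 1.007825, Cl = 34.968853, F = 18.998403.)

Atom tally by fragment:
  FCH2 → C:1 H:2 F:1
  CH(Cl) → C:1 H:1 Cl:1
  CH2 → C:1 H:2
  CH2 → C:1 H:2
  CH2 → C:1 H:2
  CH2 → C:1 H:2
  CH2 → C:1 H:2
  CH2 → C:1 H:2
  CH2 → C:1 H:2
  CH3 → C:1 H:3
Element totals:
  C: 10
  H: 20
  Cl: 1
  F: 1
Molecular formula: C10H20ClF.
  M = 10(12.0) + 20(1.007825) + 34.968853 + 18.998403
    = 120.000000 + 20.156500 + 34.968853 + 18.998403 = 194.123756

194.1238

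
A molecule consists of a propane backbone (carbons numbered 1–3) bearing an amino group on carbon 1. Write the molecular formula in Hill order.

C3H9N

Atom tally by fragment:
  H2NCH2 → C:1 H:4 N:1
  CH2 → C:1 H:2
  CH3 → C:1 H:3
Element totals:
  C: 3
  H: 9
  N: 1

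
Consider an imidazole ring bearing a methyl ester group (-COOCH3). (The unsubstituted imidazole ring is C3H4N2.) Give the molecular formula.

C5H6N2O2

Atom tally by fragment:
  imidazole ring core → C:3 H:4 N:2
  (− 1 ring H displaced by substituents)
  + COOCH3 → C:2 H:3 O:2
Element totals:
  C: 5
  H: 6
  N: 2
  O: 2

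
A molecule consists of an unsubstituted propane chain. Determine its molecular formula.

Atom tally by fragment:
  CH3 → C:1 H:3
  CH2 → C:1 H:2
  CH3 → C:1 H:3
Element totals:
  C: 3
  H: 8

C3H8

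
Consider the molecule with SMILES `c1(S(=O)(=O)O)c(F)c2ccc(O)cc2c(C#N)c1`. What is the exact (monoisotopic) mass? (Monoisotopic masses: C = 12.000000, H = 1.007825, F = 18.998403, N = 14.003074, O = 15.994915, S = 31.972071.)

267.0002

Atom tally by fragment:
  naphthalene ring system core → C:10 H:8
  (− 4 ring H displaced by substituents)
  + SO3H → S:1 O:3 H:1
  + F → F:1
  + OH → O:1 H:1
  + CN → C:1 N:1
Element totals:
  C: 11
  H: 6
  F: 1
  N: 1
  O: 4
  S: 1
Molecular formula: C11H6FNO4S.
  M = 11(12.0) + 6(1.007825) + 18.998403 + 14.003074 + 4(15.994915) + 31.972071
    = 132.000000 + 6.046950 + 18.998403 + 14.003074 + 63.979660 + 31.972071 = 267.000158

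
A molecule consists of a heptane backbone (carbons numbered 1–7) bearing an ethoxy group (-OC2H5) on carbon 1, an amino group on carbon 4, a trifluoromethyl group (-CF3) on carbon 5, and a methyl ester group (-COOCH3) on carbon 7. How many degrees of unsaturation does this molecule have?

Atom tally by fragment:
  C2H5OCH2 → C:3 H:7 O:1
  CH2 → C:1 H:2
  CH2 → C:1 H:2
  CH(NH2) → C:1 H:3 N:1
  CH(CF3) → C:2 H:1 F:3
  CH2 → C:1 H:2
  CH2COOCH3 → C:3 H:5 O:2
Element totals:
  C: 12
  H: 22
  F: 3
  N: 1
  O: 3
Molecular formula: C12H22F3NO3.
DoU = (2C + 2 + N − H − X) / 2 = (2·12 + 2 + 1 − 22 − 3) / 2 = 1.

1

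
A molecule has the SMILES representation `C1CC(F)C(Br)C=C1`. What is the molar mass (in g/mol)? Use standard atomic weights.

179.03 g/mol

Atom tally by fragment:
  cyclohexene ring core → C:6 H:10
  (− 2 ring H displaced by substituents)
  + F → F:1
  + Br → Br:1
Element totals:
  C: 6
  H: 8
  Br: 1
  F: 1
Molecular formula: C6H8BrF.
  M = 6(12.011) + 8(1.008) + 79.904 + 18.998
    = 72.066 + 8.064 + 79.904 + 18.998 = 179.032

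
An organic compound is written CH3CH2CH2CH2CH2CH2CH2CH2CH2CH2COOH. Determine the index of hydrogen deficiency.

Atom tally by fragment:
  CH3 → C:1 H:3
  CH2 → C:1 H:2
  CH2 → C:1 H:2
  CH2 → C:1 H:2
  CH2 → C:1 H:2
  CH2 → C:1 H:2
  CH2 → C:1 H:2
  CH2 → C:1 H:2
  CH2 → C:1 H:2
  CH2COOH → C:2 H:3 O:2
Element totals:
  C: 11
  H: 22
  O: 2
Molecular formula: C11H22O2.
DoU = (2C + 2 + N − H − X) / 2 = (2·11 + 2 + 0 − 22 − 0) / 2 = 1.

1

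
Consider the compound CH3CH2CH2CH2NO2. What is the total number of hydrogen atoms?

9

Atom tally by fragment:
  CH3 → C:1 H:3
  CH2 → C:1 H:2
  CH2 → C:1 H:2
  CH2NO2 → C:1 H:2 N:1 O:2
Element totals:
  C: 4
  H: 9
  N: 1
  O: 2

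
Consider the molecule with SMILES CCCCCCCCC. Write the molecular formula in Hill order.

Atom tally by fragment:
  CH3 → C:1 H:3
  CH2 → C:1 H:2
  CH2 → C:1 H:2
  CH2 → C:1 H:2
  CH2 → C:1 H:2
  CH2 → C:1 H:2
  CH2 → C:1 H:2
  CH2 → C:1 H:2
  CH3 → C:1 H:3
Element totals:
  C: 9
  H: 20

C9H20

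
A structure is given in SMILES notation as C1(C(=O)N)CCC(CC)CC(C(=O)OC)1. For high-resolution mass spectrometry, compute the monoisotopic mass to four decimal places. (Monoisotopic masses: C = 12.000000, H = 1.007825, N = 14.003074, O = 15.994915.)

213.1365

Atom tally by fragment:
  cyclohexane ring core → C:6 H:12
  (− 3 ring H displaced by substituents)
  + CONH2 → C:1 H:2 O:1 N:1
  + C2H5 → C:2 H:5
  + COOCH3 → C:2 H:3 O:2
Element totals:
  C: 11
  H: 19
  N: 1
  O: 3
Molecular formula: C11H19NO3.
  M = 11(12.0) + 19(1.007825) + 14.003074 + 3(15.994915)
    = 132.000000 + 19.148675 + 14.003074 + 47.984745 = 213.136494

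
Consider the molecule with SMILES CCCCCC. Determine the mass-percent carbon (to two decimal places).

83.62%

Atom tally by fragment:
  CH3 → C:1 H:3
  CH2 → C:1 H:2
  CH2 → C:1 H:2
  CH2 → C:1 H:2
  CH2 → C:1 H:2
  CH3 → C:1 H:3
Element totals:
  C: 6
  H: 14
Molecular formula: C6H14.
Molar mass = 86.178 g/mol.
Mass from C: 6 × 12.011 = 72.066 g/mol.
%C = 72.066 / 86.178 × 100 = 83.62%.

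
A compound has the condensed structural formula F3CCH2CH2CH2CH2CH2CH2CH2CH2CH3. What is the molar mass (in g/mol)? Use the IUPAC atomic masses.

Atom tally by fragment:
  F3CCH2 → C:2 H:2 F:3
  CH2 → C:1 H:2
  CH2 → C:1 H:2
  CH2 → C:1 H:2
  CH2 → C:1 H:2
  CH2 → C:1 H:2
  CH2 → C:1 H:2
  CH2 → C:1 H:2
  CH3 → C:1 H:3
Element totals:
  C: 10
  H: 19
  F: 3
Molecular formula: C10H19F3.
  M = 10(12.011) + 19(1.008) + 3(18.998)
    = 120.110 + 19.152 + 56.994 = 196.256

196.26 g/mol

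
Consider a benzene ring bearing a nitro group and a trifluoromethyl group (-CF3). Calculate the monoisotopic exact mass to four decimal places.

191.0194

Atom tally by fragment:
  benzene ring core → C:6 H:6
  (− 2 ring H displaced by substituents)
  + NO2 → N:1 O:2
  + CF3 → C:1 F:3
Element totals:
  C: 7
  H: 4
  F: 3
  N: 1
  O: 2
Molecular formula: C7H4F3NO2.
  M = 7(12.0) + 4(1.007825) + 3(18.998403) + 14.003074 + 2(15.994915)
    = 84.000000 + 4.031300 + 56.995209 + 14.003074 + 31.989830 = 191.019413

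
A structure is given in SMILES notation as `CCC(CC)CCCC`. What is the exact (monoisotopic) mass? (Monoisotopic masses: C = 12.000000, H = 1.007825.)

128.1565

Atom tally by fragment:
  CH3 → C:1 H:3
  CH2 → C:1 H:2
  CH(C2H5) → C:3 H:6
  CH2 → C:1 H:2
  CH2 → C:1 H:2
  CH2 → C:1 H:2
  CH3 → C:1 H:3
Element totals:
  C: 9
  H: 20
Molecular formula: C9H20.
  M = 9(12.0) + 20(1.007825)
    = 108.000000 + 20.156500 = 128.156500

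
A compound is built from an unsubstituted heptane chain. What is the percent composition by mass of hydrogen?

Atom tally by fragment:
  CH3 → C:1 H:3
  CH2 → C:1 H:2
  CH2 → C:1 H:2
  CH2 → C:1 H:2
  CH2 → C:1 H:2
  CH2 → C:1 H:2
  CH3 → C:1 H:3
Element totals:
  C: 7
  H: 16
Molecular formula: C7H16.
Molar mass = 100.205 g/mol.
Mass from H: 16 × 1.008 = 16.128 g/mol.
%H = 16.128 / 100.205 × 100 = 16.10%.

16.10%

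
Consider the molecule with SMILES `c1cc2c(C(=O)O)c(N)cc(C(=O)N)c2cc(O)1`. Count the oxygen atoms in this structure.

4

Atom tally by fragment:
  naphthalene ring system core → C:10 H:8
  (− 4 ring H displaced by substituents)
  + COOH → C:1 H:1 O:2
  + NH2 → N:1 H:2
  + CONH2 → C:1 H:2 O:1 N:1
  + OH → O:1 H:1
Element totals:
  C: 12
  H: 10
  N: 2
  O: 4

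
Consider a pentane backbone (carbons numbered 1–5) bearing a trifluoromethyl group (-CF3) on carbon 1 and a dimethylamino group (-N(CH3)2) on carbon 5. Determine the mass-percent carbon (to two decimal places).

Atom tally by fragment:
  F3CCH2 → C:2 H:2 F:3
  CH2 → C:1 H:2
  CH2 → C:1 H:2
  CH2 → C:1 H:2
  CH2N(CH3)2 → C:3 H:8 N:1
Element totals:
  C: 8
  H: 16
  F: 3
  N: 1
Molecular formula: C8H16F3N.
Molar mass = 183.217 g/mol.
Mass from C: 8 × 12.011 = 96.088 g/mol.
%C = 96.088 / 183.217 × 100 = 52.44%.

52.44%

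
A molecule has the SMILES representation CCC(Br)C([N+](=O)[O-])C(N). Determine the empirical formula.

C5H11BrN2O2

Atom tally by fragment:
  CH3 → C:1 H:3
  CH2 → C:1 H:2
  CH(Br) → C:1 H:1 Br:1
  CH(NO2) → C:1 H:1 N:1 O:2
  CH2NH2 → C:1 H:4 N:1
Element totals:
  C: 5
  H: 11
  Br: 1
  N: 2
  O: 2
Molecular formula: C5H11BrN2O2.
gcd of subscripts (1, 5, 11, 2, 2) = 1, so the empirical formula equals the molecular formula.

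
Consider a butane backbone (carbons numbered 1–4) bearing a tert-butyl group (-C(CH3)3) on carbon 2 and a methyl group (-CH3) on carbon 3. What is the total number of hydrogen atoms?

Atom tally by fragment:
  CH3 → C:1 H:3
  CH(C(CH3)3) → C:5 H:10
  CH(CH3) → C:2 H:4
  CH3 → C:1 H:3
Element totals:
  C: 9
  H: 20

20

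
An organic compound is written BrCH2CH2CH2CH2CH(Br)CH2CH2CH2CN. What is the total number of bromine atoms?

2

Element totals:
  C: 9
  H: 15
  Br: 2
  N: 1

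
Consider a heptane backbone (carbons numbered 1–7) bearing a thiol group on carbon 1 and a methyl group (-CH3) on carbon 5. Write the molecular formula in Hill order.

C8H18S

Atom tally by fragment:
  HSCH2 → C:1 H:3 S:1
  CH2 → C:1 H:2
  CH2 → C:1 H:2
  CH2 → C:1 H:2
  CH(CH3) → C:2 H:4
  CH2 → C:1 H:2
  CH3 → C:1 H:3
Element totals:
  C: 8
  H: 18
  S: 1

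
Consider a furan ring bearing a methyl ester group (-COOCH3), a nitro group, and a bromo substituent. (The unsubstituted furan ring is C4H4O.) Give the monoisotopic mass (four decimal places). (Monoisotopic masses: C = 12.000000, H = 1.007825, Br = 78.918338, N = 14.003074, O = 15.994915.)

Atom tally by fragment:
  furan ring core → C:4 H:4 O:1
  (− 3 ring H displaced by substituents)
  + COOCH3 → C:2 H:3 O:2
  + NO2 → N:1 O:2
  + Br → Br:1
Element totals:
  C: 6
  H: 4
  Br: 1
  N: 1
  O: 5
Molecular formula: C6H4BrNO5.
  M = 6(12.0) + 4(1.007825) + 78.918338 + 14.003074 + 5(15.994915)
    = 72.000000 + 4.031300 + 78.918338 + 14.003074 + 79.974575 = 248.927287

248.9273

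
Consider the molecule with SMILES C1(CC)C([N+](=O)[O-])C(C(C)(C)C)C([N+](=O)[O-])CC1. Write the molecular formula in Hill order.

Atom tally by fragment:
  cyclohexane ring core → C:6 H:12
  (− 4 ring H displaced by substituents)
  + C2H5 → C:2 H:5
  + NO2 → N:1 O:2
  + C(CH3)3 → C:4 H:9
  + NO2 → N:1 O:2
Element totals:
  C: 12
  H: 22
  N: 2
  O: 4

C12H22N2O4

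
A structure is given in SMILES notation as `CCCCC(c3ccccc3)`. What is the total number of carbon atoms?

11

Atom tally by fragment:
  CH3 → C:1 H:3
  CH2 → C:1 H:2
  CH2 → C:1 H:2
  CH2 → C:1 H:2
  CH2C6H5 → C:7 H:7
Element totals:
  C: 11
  H: 16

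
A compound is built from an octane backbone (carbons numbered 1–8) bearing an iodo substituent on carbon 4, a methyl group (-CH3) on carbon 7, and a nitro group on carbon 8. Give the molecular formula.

Atom tally by fragment:
  CH3 → C:1 H:3
  CH2 → C:1 H:2
  CH2 → C:1 H:2
  CH(I) → C:1 H:1 I:1
  CH2 → C:1 H:2
  CH2 → C:1 H:2
  CH(CH3) → C:2 H:4
  CH2NO2 → C:1 H:2 N:1 O:2
Element totals:
  C: 9
  H: 18
  I: 1
  N: 1
  O: 2

C9H18INO2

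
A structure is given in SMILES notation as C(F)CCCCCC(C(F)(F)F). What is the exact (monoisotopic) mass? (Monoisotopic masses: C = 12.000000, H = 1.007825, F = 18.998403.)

Atom tally by fragment:
  FCH2 → C:1 H:2 F:1
  CH2 → C:1 H:2
  CH2 → C:1 H:2
  CH2 → C:1 H:2
  CH2 → C:1 H:2
  CH2 → C:1 H:2
  CH2CF3 → C:2 H:2 F:3
Element totals:
  C: 8
  H: 14
  F: 4
Molecular formula: C8H14F4.
  M = 8(12.0) + 14(1.007825) + 4(18.998403)
    = 96.000000 + 14.109550 + 75.993612 = 186.103162

186.1032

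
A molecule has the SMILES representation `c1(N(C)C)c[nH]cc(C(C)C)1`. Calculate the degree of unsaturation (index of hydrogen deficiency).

3

Atom tally by fragment:
  pyrrole ring core → C:4 H:5 N:1
  (− 2 ring H displaced by substituents)
  + N(CH3)2 → N:1 C:2 H:6
  + CH(CH3)2 → C:3 H:7
Element totals:
  C: 9
  H: 16
  N: 2
Molecular formula: C9H16N2.
DoU = (2C + 2 + N − H − X) / 2 = (2·9 + 2 + 2 − 16 − 0) / 2 = 3.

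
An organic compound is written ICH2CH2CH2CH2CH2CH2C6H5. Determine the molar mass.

Atom tally by fragment:
  ICH2 → C:1 H:2 I:1
  CH2 → C:1 H:2
  CH2 → C:1 H:2
  CH2 → C:1 H:2
  CH2 → C:1 H:2
  CH2C6H5 → C:7 H:7
Element totals:
  C: 12
  H: 17
  I: 1
Molecular formula: C12H17I.
  M = 12(12.011) + 17(1.008) + 126.904
    = 144.132 + 17.136 + 126.904 = 288.172

288.17 g/mol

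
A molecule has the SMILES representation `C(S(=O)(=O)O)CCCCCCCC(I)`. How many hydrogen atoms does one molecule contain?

19

Atom tally by fragment:
  HO3SCH2 → C:1 H:3 S:1 O:3
  CH2 → C:1 H:2
  CH2 → C:1 H:2
  CH2 → C:1 H:2
  CH2 → C:1 H:2
  CH2 → C:1 H:2
  CH2 → C:1 H:2
  CH2 → C:1 H:2
  CH2I → C:1 H:2 I:1
Element totals:
  C: 9
  H: 19
  I: 1
  O: 3
  S: 1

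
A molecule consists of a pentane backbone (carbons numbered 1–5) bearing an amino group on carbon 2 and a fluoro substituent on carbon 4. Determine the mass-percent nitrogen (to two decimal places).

13.32%

Atom tally by fragment:
  CH3 → C:1 H:3
  CH(NH2) → C:1 H:3 N:1
  CH2 → C:1 H:2
  CH(F) → C:1 H:1 F:1
  CH3 → C:1 H:3
Element totals:
  C: 5
  H: 12
  F: 1
  N: 1
Molecular formula: C5H12FN.
Molar mass = 105.156 g/mol.
Mass from N: 1 × 14.007 = 14.007 g/mol.
%N = 14.007 / 105.156 × 100 = 13.32%.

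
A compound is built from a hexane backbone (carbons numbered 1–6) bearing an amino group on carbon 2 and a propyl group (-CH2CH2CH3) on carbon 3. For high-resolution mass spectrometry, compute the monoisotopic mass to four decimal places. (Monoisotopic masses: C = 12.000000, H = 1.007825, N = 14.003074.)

Atom tally by fragment:
  CH3 → C:1 H:3
  CH(NH2) → C:1 H:3 N:1
  CH(CH2CH2CH3) → C:4 H:8
  CH2 → C:1 H:2
  CH2 → C:1 H:2
  CH3 → C:1 H:3
Element totals:
  C: 9
  H: 21
  N: 1
Molecular formula: C9H21N.
  M = 9(12.0) + 21(1.007825) + 14.003074
    = 108.000000 + 21.164325 + 14.003074 = 143.167399

143.1674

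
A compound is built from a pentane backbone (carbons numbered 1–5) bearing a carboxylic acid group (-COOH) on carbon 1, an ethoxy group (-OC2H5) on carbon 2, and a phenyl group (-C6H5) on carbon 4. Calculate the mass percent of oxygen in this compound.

Atom tally by fragment:
  HOOCCH2 → C:2 H:3 O:2
  CH(OC2H5) → C:3 H:6 O:1
  CH2 → C:1 H:2
  CH(C6H5) → C:7 H:6
  CH3 → C:1 H:3
Element totals:
  C: 14
  H: 20
  O: 3
Molecular formula: C14H20O3.
Molar mass = 236.311 g/mol.
Mass from O: 3 × 15.999 = 47.997 g/mol.
%O = 47.997 / 236.311 × 100 = 20.31%.

20.31%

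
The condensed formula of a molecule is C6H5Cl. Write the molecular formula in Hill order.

C6H5Cl

Element totals:
  C: 6
  H: 5
  Cl: 1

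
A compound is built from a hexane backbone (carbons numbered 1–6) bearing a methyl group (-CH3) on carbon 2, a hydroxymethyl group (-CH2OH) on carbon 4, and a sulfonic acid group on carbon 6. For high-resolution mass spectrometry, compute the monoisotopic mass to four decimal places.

210.0926

Atom tally by fragment:
  CH3 → C:1 H:3
  CH(CH3) → C:2 H:4
  CH2 → C:1 H:2
  CH(CH2OH) → C:2 H:4 O:1
  CH2 → C:1 H:2
  CH2SO3H → C:1 H:3 S:1 O:3
Element totals:
  C: 8
  H: 18
  O: 4
  S: 1
Molecular formula: C8H18O4S.
  M = 8(12.0) + 18(1.007825) + 4(15.994915) + 31.972071
    = 96.000000 + 18.140850 + 63.979660 + 31.972071 = 210.092581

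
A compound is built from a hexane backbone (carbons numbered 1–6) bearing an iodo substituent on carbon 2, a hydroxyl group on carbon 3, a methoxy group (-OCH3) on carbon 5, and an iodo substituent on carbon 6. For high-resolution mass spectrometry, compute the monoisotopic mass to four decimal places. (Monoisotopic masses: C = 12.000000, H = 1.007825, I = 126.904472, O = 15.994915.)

383.9083

Atom tally by fragment:
  CH3 → C:1 H:3
  CH(I) → C:1 H:1 I:1
  CH(OH) → C:1 H:2 O:1
  CH2 → C:1 H:2
  CH(OCH3) → C:2 H:4 O:1
  CH2I → C:1 H:2 I:1
Element totals:
  C: 7
  H: 14
  I: 2
  O: 2
Molecular formula: C7H14I2O2.
  M = 7(12.0) + 14(1.007825) + 2(126.904472) + 2(15.994915)
    = 84.000000 + 14.109550 + 253.808944 + 31.989830 = 383.908324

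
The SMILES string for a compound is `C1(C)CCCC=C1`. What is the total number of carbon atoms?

7

Atom tally by fragment:
  cyclohexene ring core → C:6 H:10
  (− 1 ring H displaced by substituents)
  + CH3 → C:1 H:3
Element totals:
  C: 7
  H: 12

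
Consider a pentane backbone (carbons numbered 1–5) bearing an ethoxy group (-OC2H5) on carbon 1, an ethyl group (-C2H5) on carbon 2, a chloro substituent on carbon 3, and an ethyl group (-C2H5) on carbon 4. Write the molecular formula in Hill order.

C11H23ClO

Atom tally by fragment:
  C2H5OCH2 → C:3 H:7 O:1
  CH(C2H5) → C:3 H:6
  CH(Cl) → C:1 H:1 Cl:1
  CH(C2H5) → C:3 H:6
  CH3 → C:1 H:3
Element totals:
  C: 11
  H: 23
  Cl: 1
  O: 1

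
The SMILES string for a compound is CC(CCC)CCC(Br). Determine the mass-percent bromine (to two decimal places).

Atom tally by fragment:
  CH3 → C:1 H:3
  CH(CH2CH2CH3) → C:4 H:8
  CH2 → C:1 H:2
  CH2 → C:1 H:2
  CH2Br → C:1 H:2 Br:1
Element totals:
  C: 8
  H: 17
  Br: 1
Molecular formula: C8H17Br.
Molar mass = 193.128 g/mol.
Mass from Br: 1 × 79.904 = 79.904 g/mol.
%Br = 79.904 / 193.128 × 100 = 41.37%.

41.37%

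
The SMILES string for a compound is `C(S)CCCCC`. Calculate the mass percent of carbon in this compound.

60.95%

Atom tally by fragment:
  HSCH2 → C:1 H:3 S:1
  CH2 → C:1 H:2
  CH2 → C:1 H:2
  CH2 → C:1 H:2
  CH2 → C:1 H:2
  CH3 → C:1 H:3
Element totals:
  C: 6
  H: 14
  S: 1
Molecular formula: C6H14S.
Molar mass = 118.238 g/mol.
Mass from C: 6 × 12.011 = 72.066 g/mol.
%C = 72.066 / 118.238 × 100 = 60.95%.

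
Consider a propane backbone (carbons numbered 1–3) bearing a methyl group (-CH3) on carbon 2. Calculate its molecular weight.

58.12 g/mol

Atom tally by fragment:
  CH3 → C:1 H:3
  CH(CH3) → C:2 H:4
  CH3 → C:1 H:3
Element totals:
  C: 4
  H: 10
Molecular formula: C4H10.
  M = 4(12.011) + 10(1.008)
    = 48.044 + 10.080 = 58.124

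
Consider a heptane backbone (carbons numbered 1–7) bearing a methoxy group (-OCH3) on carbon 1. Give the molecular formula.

C8H18O

Atom tally by fragment:
  CH3OCH2 → C:2 H:5 O:1
  CH2 → C:1 H:2
  CH2 → C:1 H:2
  CH2 → C:1 H:2
  CH2 → C:1 H:2
  CH2 → C:1 H:2
  CH3 → C:1 H:3
Element totals:
  C: 8
  H: 18
  O: 1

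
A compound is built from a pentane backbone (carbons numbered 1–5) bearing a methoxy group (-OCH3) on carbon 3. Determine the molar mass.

Atom tally by fragment:
  CH3 → C:1 H:3
  CH2 → C:1 H:2
  CH(OCH3) → C:2 H:4 O:1
  CH2 → C:1 H:2
  CH3 → C:1 H:3
Element totals:
  C: 6
  H: 14
  O: 1
Molecular formula: C6H14O.
  M = 6(12.011) + 14(1.008) + 15.999
    = 72.066 + 14.112 + 15.999 = 102.177

102.18 g/mol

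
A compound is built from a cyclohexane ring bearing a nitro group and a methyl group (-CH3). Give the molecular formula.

Atom tally by fragment:
  cyclohexane ring core → C:6 H:12
  (− 2 ring H displaced by substituents)
  + NO2 → N:1 O:2
  + CH3 → C:1 H:3
Element totals:
  C: 7
  H: 13
  N: 1
  O: 2

C7H13NO2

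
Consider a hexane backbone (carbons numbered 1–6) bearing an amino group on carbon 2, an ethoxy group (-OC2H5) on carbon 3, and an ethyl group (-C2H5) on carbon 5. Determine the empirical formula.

C10H23NO

Atom tally by fragment:
  CH3 → C:1 H:3
  CH(NH2) → C:1 H:3 N:1
  CH(OC2H5) → C:3 H:6 O:1
  CH2 → C:1 H:2
  CH(C2H5) → C:3 H:6
  CH3 → C:1 H:3
Element totals:
  C: 10
  H: 23
  N: 1
  O: 1
Molecular formula: C10H23NO.
gcd of subscripts (10, 23, 1, 1) = 1, so the empirical formula equals the molecular formula.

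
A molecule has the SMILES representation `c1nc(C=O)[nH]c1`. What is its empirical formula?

Atom tally by fragment:
  imidazole ring core → C:3 H:4 N:2
  (− 1 ring H displaced by substituents)
  + CHO → C:1 H:1 O:1
Element totals:
  C: 4
  H: 4
  N: 2
  O: 1
Molecular formula: C4H4N2O.
gcd of subscripts (4, 4, 2, 1) = 1, so the empirical formula equals the molecular formula.

C4H4N2O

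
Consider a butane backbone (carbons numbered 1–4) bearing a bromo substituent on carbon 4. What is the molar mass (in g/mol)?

137.02 g/mol

Atom tally by fragment:
  CH3 → C:1 H:3
  CH2 → C:1 H:2
  CH2 → C:1 H:2
  CH2Br → C:1 H:2 Br:1
Element totals:
  C: 4
  H: 9
  Br: 1
Molecular formula: C4H9Br.
  M = 4(12.011) + 9(1.008) + 79.904
    = 48.044 + 9.072 + 79.904 = 137.020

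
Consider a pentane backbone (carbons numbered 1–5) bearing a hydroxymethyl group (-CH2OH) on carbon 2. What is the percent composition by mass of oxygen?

15.66%

Atom tally by fragment:
  CH3 → C:1 H:3
  CH(CH2OH) → C:2 H:4 O:1
  CH2 → C:1 H:2
  CH2 → C:1 H:2
  CH3 → C:1 H:3
Element totals:
  C: 6
  H: 14
  O: 1
Molecular formula: C6H14O.
Molar mass = 102.177 g/mol.
Mass from O: 1 × 15.999 = 15.999 g/mol.
%O = 15.999 / 102.177 × 100 = 15.66%.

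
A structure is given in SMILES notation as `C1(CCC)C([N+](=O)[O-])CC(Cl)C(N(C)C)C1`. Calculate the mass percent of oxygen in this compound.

Atom tally by fragment:
  cyclohexane ring core → C:6 H:12
  (− 4 ring H displaced by substituents)
  + CH2CH2CH3 → C:3 H:7
  + NO2 → N:1 O:2
  + Cl → Cl:1
  + N(CH3)2 → N:1 C:2 H:6
Element totals:
  C: 11
  H: 21
  Cl: 1
  N: 2
  O: 2
Molecular formula: C11H21ClN2O2.
Molar mass = 248.751 g/mol.
Mass from O: 2 × 15.999 = 31.998 g/mol.
%O = 31.998 / 248.751 × 100 = 12.86%.

12.86%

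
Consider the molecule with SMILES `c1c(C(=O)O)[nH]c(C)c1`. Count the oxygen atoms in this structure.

Atom tally by fragment:
  pyrrole ring core → C:4 H:5 N:1
  (− 2 ring H displaced by substituents)
  + COOH → C:1 H:1 O:2
  + CH3 → C:1 H:3
Element totals:
  C: 6
  H: 7
  N: 1
  O: 2

2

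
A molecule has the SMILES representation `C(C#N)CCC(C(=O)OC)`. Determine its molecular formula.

Atom tally by fragment:
  NCCH2 → C:2 H:2 N:1
  CH2 → C:1 H:2
  CH2 → C:1 H:2
  CH2COOCH3 → C:3 H:5 O:2
Element totals:
  C: 7
  H: 11
  N: 1
  O: 2

C7H11NO2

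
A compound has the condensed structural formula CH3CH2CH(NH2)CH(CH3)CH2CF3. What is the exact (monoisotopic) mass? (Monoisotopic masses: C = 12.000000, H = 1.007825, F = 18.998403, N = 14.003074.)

Atom tally by fragment:
  CH3 → C:1 H:3
  CH2 → C:1 H:2
  CH(NH2) → C:1 H:3 N:1
  CH(CH3) → C:2 H:4
  CH2CF3 → C:2 H:2 F:3
Element totals:
  C: 7
  H: 14
  F: 3
  N: 1
Molecular formula: C7H14F3N.
  M = 7(12.0) + 14(1.007825) + 3(18.998403) + 14.003074
    = 84.000000 + 14.109550 + 56.995209 + 14.003074 = 169.107833

169.1078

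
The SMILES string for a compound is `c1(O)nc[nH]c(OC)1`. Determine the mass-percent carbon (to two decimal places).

42.11%

Atom tally by fragment:
  imidazole ring core → C:3 H:4 N:2
  (− 2 ring H displaced by substituents)
  + OH → O:1 H:1
  + OCH3 → C:1 H:3 O:1
Element totals:
  C: 4
  H: 6
  N: 2
  O: 2
Molecular formula: C4H6N2O2.
Molar mass = 114.104 g/mol.
Mass from C: 4 × 12.011 = 48.044 g/mol.
%C = 48.044 / 114.104 × 100 = 42.11%.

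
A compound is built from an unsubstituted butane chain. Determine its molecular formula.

C4H10

Atom tally by fragment:
  CH3 → C:1 H:3
  CH2 → C:1 H:2
  CH2 → C:1 H:2
  CH3 → C:1 H:3
Element totals:
  C: 4
  H: 10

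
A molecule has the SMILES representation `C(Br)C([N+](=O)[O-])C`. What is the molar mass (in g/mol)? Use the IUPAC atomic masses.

167.99 g/mol

Atom tally by fragment:
  BrCH2 → C:1 H:2 Br:1
  CH(NO2) → C:1 H:1 N:1 O:2
  CH3 → C:1 H:3
Element totals:
  C: 3
  H: 6
  Br: 1
  N: 1
  O: 2
Molecular formula: C3H6BrNO2.
  M = 3(12.011) + 6(1.008) + 79.904 + 14.007 + 2(15.999)
    = 36.033 + 6.048 + 79.904 + 14.007 + 31.998 = 167.990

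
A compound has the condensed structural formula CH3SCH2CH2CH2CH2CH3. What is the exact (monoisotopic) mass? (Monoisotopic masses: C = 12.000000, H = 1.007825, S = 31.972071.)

Element totals:
  C: 6
  H: 14
  S: 1
Molecular formula: C6H14S.
  M = 6(12.0) + 14(1.007825) + 31.972071
    = 72.000000 + 14.109550 + 31.972071 = 118.081621

118.0816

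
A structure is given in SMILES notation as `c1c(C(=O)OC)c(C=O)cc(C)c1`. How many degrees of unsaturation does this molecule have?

6

Atom tally by fragment:
  benzene ring core → C:6 H:6
  (− 3 ring H displaced by substituents)
  + COOCH3 → C:2 H:3 O:2
  + CHO → C:1 H:1 O:1
  + CH3 → C:1 H:3
Element totals:
  C: 10
  H: 10
  O: 3
Molecular formula: C10H10O3.
DoU = (2C + 2 + N − H − X) / 2 = (2·10 + 2 + 0 − 10 − 0) / 2 = 6.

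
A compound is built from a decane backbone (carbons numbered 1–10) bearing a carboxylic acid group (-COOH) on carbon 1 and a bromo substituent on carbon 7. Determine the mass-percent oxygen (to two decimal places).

12.07%

Atom tally by fragment:
  HOOCCH2 → C:2 H:3 O:2
  CH2 → C:1 H:2
  CH2 → C:1 H:2
  CH2 → C:1 H:2
  CH2 → C:1 H:2
  CH2 → C:1 H:2
  CH(Br) → C:1 H:1 Br:1
  CH2 → C:1 H:2
  CH2 → C:1 H:2
  CH3 → C:1 H:3
Element totals:
  C: 11
  H: 21
  Br: 1
  O: 2
Molecular formula: C11H21BrO2.
Molar mass = 265.191 g/mol.
Mass from O: 2 × 15.999 = 31.998 g/mol.
%O = 31.998 / 265.191 × 100 = 12.07%.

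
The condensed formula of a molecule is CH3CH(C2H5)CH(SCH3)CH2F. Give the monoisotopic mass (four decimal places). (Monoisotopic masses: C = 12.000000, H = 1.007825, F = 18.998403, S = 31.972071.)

150.0878

Atom tally by fragment:
  CH3 → C:1 H:3
  CH(C2H5) → C:3 H:6
  CH(SCH3) → C:2 H:4 S:1
  CH2F → C:1 H:2 F:1
Element totals:
  C: 7
  H: 15
  F: 1
  S: 1
Molecular formula: C7H15FS.
  M = 7(12.0) + 15(1.007825) + 18.998403 + 31.972071
    = 84.000000 + 15.117375 + 18.998403 + 31.972071 = 150.087849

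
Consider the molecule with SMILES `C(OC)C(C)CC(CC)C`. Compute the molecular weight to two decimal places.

Atom tally by fragment:
  CH3OCH2 → C:2 H:5 O:1
  CH(CH3) → C:2 H:4
  CH2 → C:1 H:2
  CH(C2H5) → C:3 H:6
  CH3 → C:1 H:3
Element totals:
  C: 9
  H: 20
  O: 1
Molecular formula: C9H20O.
  M = 9(12.011) + 20(1.008) + 15.999
    = 108.099 + 20.160 + 15.999 = 144.258

144.26 g/mol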